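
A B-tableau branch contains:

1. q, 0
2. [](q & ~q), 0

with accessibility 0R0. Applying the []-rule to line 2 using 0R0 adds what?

q & ~q, 0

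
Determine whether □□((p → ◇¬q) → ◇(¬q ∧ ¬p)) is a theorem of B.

Tableau for the negation ¬□□((p → ◇¬q) → ◇(¬q ∧ ¬p)):
1. ¬□□((p → ◇¬q) → ◇(¬q ∧ ¬p)), 0
2. ¬□((p → ◇¬q) → ◇(¬q ∧ ¬p)), 1   [¬□-rule on 1: fresh world 1, 0R1]
3. ¬((p → ◇¬q) → ◇(¬q ∧ ¬p)), 2   [¬□-rule on 2: fresh world 2, 1R2]
4. p → ◇¬q, 2   [¬→-rule on 3]
5. ¬◇(¬q ∧ ¬p), 2   [¬→-rule on 3]
6. ¬(¬q ∧ ¬p), 1   [¬◇-rule on 5 via 2R1]
7. ¬(¬q ∧ ¬p), 2   [¬◇-rule on 5 via 2R2]
8. ◇¬q, 2   [→-rule on 4 (branches; this branch)]
9. p, 1   [¬∧-rule on 6 (branches; this branch)]
10. p, 2   [¬∧-rule on 7 (branches; this branch)]
11. ¬q, 3   [◇-rule on 8: fresh world 3, 2R3]
12. ¬(¬q ∧ ¬p), 3   [¬◇-rule on 5 via 2R3]
13. p, 3   [¬∧-rule on 12 (branches; this branch)]
Accessibility: 0R0, 0R1, 1R0, 1R1, 1R2, 2R1, 2R2, 2R3, 3R2, 3R3
The negation has an open branch (countermodel exists).

No, not valid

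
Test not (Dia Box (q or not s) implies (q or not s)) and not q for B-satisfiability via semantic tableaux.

Unsatisfiable

1. not (Dia Box (q or not s) implies (q or not s)) and not q, u
2. not (Dia Box (q or not s) implies (q or not s)), u
3. not q, u
4. Dia Box (q or not s), u
5. not (q or not s), u
6. s, u
7. Box (q or not s), v
8. q or not s, u
9. q or not s, v
10. not s, u
Accessibility: uRu, uRv, vRu, vRv
Branch closes: s and not s both at u.
Every branch closes; the branch above is one of them.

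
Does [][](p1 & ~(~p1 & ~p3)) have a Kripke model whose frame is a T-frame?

Satisfiable

1. [][](p1 & ~(~p1 & ~p3)), w0
2. [](p1 & ~(~p1 & ~p3)), w0   [[]-rule on 1 via w0Rw0]
3. p1 & ~(~p1 & ~p3), w0   [[]-rule on 2 via w0Rw0]
4. p1, w0   [&-rule on 3]
5. ~(~p1 & ~p3), w0   [&-rule on 3]
6. p3, w0   [~&-rule on 5 (branches; this branch)]
Accessibility: w0Rw0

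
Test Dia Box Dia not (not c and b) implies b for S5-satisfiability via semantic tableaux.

1. Dia Box Dia not (not c and b) implies b, w0
2. b, w0
Accessibility: w0Rw0

Satisfiable (open branch found)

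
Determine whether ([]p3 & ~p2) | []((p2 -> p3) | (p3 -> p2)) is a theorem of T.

Tableau for the negation ~(([]p3 & ~p2) | []((p2 -> p3) | (p3 -> p2))):
1. ~(([]p3 & ~p2) | []((p2 -> p3) | (p3 -> p2))), 0
2. ~([]p3 & ~p2), 0
3. ~[]((p2 -> p3) | (p3 -> p2)), 0
4. p2, 0
5. ~((p2 -> p3) | (p3 -> p2)), 1
6. ~(p2 -> p3), 1
7. ~(p3 -> p2), 1
8. p2, 1
9. ~p3, 1
10. p3, 1
11. ~p2, 1
Accessibility: 0R0, 0R1, 1R1
Branch closes: p3 and ~p3 both at 1.
Every branch of the negation's tableau closes; the branch above is one of them.

Valid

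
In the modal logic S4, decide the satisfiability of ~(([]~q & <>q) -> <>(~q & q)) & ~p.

No, unsatisfiable

1. ~(([]~q & <>q) -> <>(~q & q)) & ~p, w0
2. ~(([]~q & <>q) -> <>(~q & q)), w0
3. ~p, w0
4. []~q & <>q, w0
5. ~<>(~q & q), w0
6. []~q, w0
7. <>q, w0
8. ~(~q & q), w0
9. ~q, w0
10. q, w1
11. ~(~q & q), w1
12. ~q, w1
Accessibility: w0Rw0, w0Rw1, w1Rw1
Branch closes: q and ~q both at w1.
Every branch closes; the branch above is one of them.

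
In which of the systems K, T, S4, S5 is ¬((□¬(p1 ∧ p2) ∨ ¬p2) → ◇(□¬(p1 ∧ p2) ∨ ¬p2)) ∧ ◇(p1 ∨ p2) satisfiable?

T-tableau for the formula:
1. ¬((□¬(p1 ∧ p2) ∨ ¬p2) → ◇(□¬(p1 ∧ p2) ∨ ¬p2)) ∧ ◇(p1 ∨ p2), 0
2. ¬((□¬(p1 ∧ p2) ∨ ¬p2) → ◇(□¬(p1 ∧ p2) ∨ ¬p2)), 0   [∧-rule on 1]
3. ◇(p1 ∨ p2), 0   [∧-rule on 1]
4. □¬(p1 ∧ p2) ∨ ¬p2, 0   [¬→-rule on 2]
5. ¬◇(□¬(p1 ∧ p2) ∨ ¬p2), 0   [¬→-rule on 2]
6. ¬(□¬(p1 ∧ p2) ∨ ¬p2), 0   [¬◇-rule on 5 via 0R0]
7. ¬□¬(p1 ∧ p2), 0   [¬∨-rule on 6]
8. p2, 0   [¬∨-rule on 6]
9. □¬(p1 ∧ p2), 0   [∨-rule on 4 (branches; this branch)]
10. ¬(p1 ∧ p2), 0   [□-rule on 9 via 0R0]
11. ¬p1, 0   [¬∧-rule on 10 (branches; this branch)]
12. p1 ∨ p2, 1   [◇-rule on 3: fresh world 1, 0R1]
13. ¬(□¬(p1 ∧ p2) ∨ ¬p2), 1   [¬◇-rule on 5 via 0R1]
14. ¬□¬(p1 ∧ p2), 1   [¬∨-rule on 13]
15. p2, 1   [¬∨-rule on 13]
16. ¬(p1 ∧ p2), 1   [□-rule on 9 via 0R1]
17. ¬p1, 1   [¬∧-rule on 16 (branches; this branch)]
18. p1 ∧ p2, 2   [¬□-rule on 7: fresh world 2, 0R2]
19. p1, 2   [∧-rule on 18]
20. p2, 2   [∧-rule on 18]
21. ¬(□¬(p1 ∧ p2) ∨ ¬p2), 2   [¬◇-rule on 5 via 0R2]
22. ¬□¬(p1 ∧ p2), 2   [¬∨-rule on 21]
23. ¬(p1 ∧ p2), 2   [□-rule on 9 via 0R2]
24. ¬p2, 2   [¬∧-rule on 23 (branches; this branch)]
Accessibility: 0R0, 0R1, 0R2, 1R1, 2R2
Branch closes: p2 and ¬p2 both at 2.
Every branch closes (one shown): unsatisfiable in T, hence also in S4, S5 (every S4/S5-frame is a T-frame).
K-tableau for the formula:
1. ¬((□¬(p1 ∧ p2) ∨ ¬p2) → ◇(□¬(p1 ∧ p2) ∨ ¬p2)) ∧ ◇(p1 ∨ p2), 0
2. ¬((□¬(p1 ∧ p2) ∨ ¬p2) → ◇(□¬(p1 ∧ p2) ∨ ¬p2)), 0   [∧-rule on 1]
3. ◇(p1 ∨ p2), 0   [∧-rule on 1]
4. □¬(p1 ∧ p2) ∨ ¬p2, 0   [¬→-rule on 2]
5. ¬◇(□¬(p1 ∧ p2) ∨ ¬p2), 0   [¬→-rule on 2]
6. ¬p2, 0   [∨-rule on 4 (branches; this branch)]
7. p1 ∨ p2, 1   [◇-rule on 3: fresh world 1, 0R1]
8. ¬(□¬(p1 ∧ p2) ∨ ¬p2), 1   [¬◇-rule on 5 via 0R1]
9. ¬□¬(p1 ∧ p2), 1   [¬∨-rule on 8]
10. p2, 1   [¬∨-rule on 8]
11. p1 ∧ p2, 2   [¬□-rule on 9: fresh world 2, 1R2]
12. p1, 2   [∧-rule on 11]
13. p2, 2   [∧-rule on 11]
Accessibility: 0R1, 1R2
Complete open branch: satisfiable in K.

K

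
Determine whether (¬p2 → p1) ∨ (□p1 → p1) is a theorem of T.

Tableau for the negation ¬((¬p2 → p1) ∨ (□p1 → p1)):
1. ¬((¬p2 → p1) ∨ (□p1 → p1)), u
2. ¬(¬p2 → p1), u
3. ¬(□p1 → p1), u
4. ¬p2, u
5. ¬p1, u
6. □p1, u
7. p1, u
Accessibility: uRu
Branch closes: p1 and ¬p1 both at u.
Every branch of the negation's tableau closes; the branch above is one of them.

Valid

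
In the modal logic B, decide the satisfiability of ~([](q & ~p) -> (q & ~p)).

1. ~([](q & ~p) -> (q & ~p)), u
2. [](q & ~p), u   [~->-rule on 1]
3. ~(q & ~p), u   [~->-rule on 1]
4. q & ~p, u   [[]-rule on 2 via uRu]
5. q, u   [&-rule on 4]
6. ~p, u   [&-rule on 4]
7. p, u   [~&-rule on 3 (branches; this branch)]
Accessibility: uRu
Branch closes: p and ~p both at u.
Every branch closes; the branch above is one of them.

No, unsatisfiable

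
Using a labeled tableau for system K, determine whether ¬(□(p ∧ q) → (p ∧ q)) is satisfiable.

1. ¬(□(p ∧ q) → (p ∧ q)), 0
2. □(p ∧ q), 0
3. ¬(p ∧ q), 0
4. ¬q, 0

Satisfiable (open branch found)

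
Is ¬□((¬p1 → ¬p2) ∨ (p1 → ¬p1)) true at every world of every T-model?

Not valid

Tableau for the negation □((¬p1 → ¬p2) ∨ (p1 → ¬p1)):
1. □((¬p1 → ¬p2) ∨ (p1 → ¬p1)), w0
2. (¬p1 → ¬p2) ∨ (p1 → ¬p1), w0
3. p1 → ¬p1, w0
4. ¬p1, w0
Accessibility: w0Rw0
The negation has an open branch (countermodel exists).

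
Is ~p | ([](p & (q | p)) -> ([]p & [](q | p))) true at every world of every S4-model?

Valid in S4

Tableau for the negation ~(~p | ([](p & (q | p)) -> ([]p & [](q | p)))):
1. ~(~p | ([](p & (q | p)) -> ([]p & [](q | p)))), w0
2. p, w0
3. ~([](p & (q | p)) -> ([]p & [](q | p))), w0
4. [](p & (q | p)), w0
5. ~([]p & [](q | p)), w0
6. p & (q | p), w0
7. q | p, w0
8. ~[](q | p), w0
9. ~(q | p), w1
10. ~q, w1
11. ~p, w1
12. p & (q | p), w1
13. p, w1
14. q | p, w1
Accessibility: w0Rw0, w0Rw1, w1Rw1
Branch closes: p and ~p both at w1.
Every branch of the negation's tableau closes; the branch above is one of them.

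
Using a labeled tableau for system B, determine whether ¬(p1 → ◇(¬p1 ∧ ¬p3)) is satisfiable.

Yes, satisfiable

1. ¬(p1 → ◇(¬p1 ∧ ¬p3)), w0
2. p1, w0   [¬→-rule on 1]
3. ¬◇(¬p1 ∧ ¬p3), w0   [¬→-rule on 1]
4. ¬(¬p1 ∧ ¬p3), w0   [¬◇-rule on 3 via w0Rw0]
5. p3, w0   [¬∧-rule on 4 (branches; this branch)]
Accessibility: w0Rw0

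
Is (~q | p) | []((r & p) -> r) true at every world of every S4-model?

Tableau for the negation ~((~q | p) | []((r & p) -> r)):
1. ~((~q | p) | []((r & p) -> r)), w0
2. ~(~q | p), w0
3. ~[]((r & p) -> r), w0
4. q, w0
5. ~p, w0
6. ~((r & p) -> r), w1
7. r & p, w1
8. ~r, w1
9. r, w1
10. p, w1
Accessibility: w0Rw0, w0Rw1, w1Rw1
Branch closes: r and ~r both at w1.
All branches of the negation close; one closing branch shown above.

Valid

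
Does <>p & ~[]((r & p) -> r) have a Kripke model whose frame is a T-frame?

Unsatisfiable (every branch closes)

1. <>p & ~[]((r & p) -> r), 0
2. <>p, 0   [&-rule on 1]
3. ~[]((r & p) -> r), 0   [&-rule on 1]
4. p, 1   [<>-rule on 2: fresh world 1, 0R1]
5. ~((r & p) -> r), 2   [~[]-rule on 3: fresh world 2, 0R2]
6. r & p, 2   [~->-rule on 5]
7. ~r, 2   [~->-rule on 5]
8. r, 2   [&-rule on 6]
9. p, 2   [&-rule on 6]
Accessibility: 0R0, 0R1, 0R2, 1R1, 2R2
Branch closes: r and ~r both at 2.
All branches of the tableau close; one closing branch shown above.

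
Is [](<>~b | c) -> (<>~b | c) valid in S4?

Tableau for the negation ~([](<>~b | c) -> (<>~b | c)):
1. ~([](<>~b | c) -> (<>~b | c)), w0
2. [](<>~b | c), w0
3. ~(<>~b | c), w0
4. ~<>~b, w0
5. ~c, w0
6. <>~b | c, w0
7. b, w0
8. <>~b, w0
9. ~b, w1
10. <>~b | c, w1
11. b, w1
Accessibility: w0Rw0, w0Rw1, w1Rw1
Branch closes: b and ~b both at w1.
All branches of the negation close; one closing branch shown above.

Yes, valid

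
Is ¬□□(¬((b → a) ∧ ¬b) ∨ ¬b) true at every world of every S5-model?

Tableau for the negation □□(¬((b → a) ∧ ¬b) ∨ ¬b):
1. □□(¬((b → a) ∧ ¬b) ∨ ¬b), 0
2. □(¬((b → a) ∧ ¬b) ∨ ¬b), 0
3. ¬((b → a) ∧ ¬b) ∨ ¬b, 0
4. ¬b, 0
Accessibility: 0R0
The negation has an open branch (countermodel exists).

Invalid (countermodel exists)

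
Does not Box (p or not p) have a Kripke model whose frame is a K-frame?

Unsatisfiable

1. not Box (p or not p), w0
2. not (p or not p), w1   [neg-Box-rule on 1: fresh world w1, w0Rw1]
3. not p, w1   [neg-or-rule on 2]
4. p, w1   [neg-or-rule on 2]
Accessibility: w0Rw1
Branch closes: p and not p both at w1.
All branches of the tableau close; one closing branch shown above.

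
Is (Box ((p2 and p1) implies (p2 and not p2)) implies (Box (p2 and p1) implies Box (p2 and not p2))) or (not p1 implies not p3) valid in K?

Tableau for the negation not ((Box ((p2 and p1) implies (p2 and not p2)) implies (Box (p2 and p1) implies Box (p2 and not p2))) or (not p1 implies not p3)):
1. not ((Box ((p2 and p1) implies (p2 and not p2)) implies (Box (p2 and p1) implies Box (p2 and not p2))) or (not p1 implies not p3)), 0
2. not (Box ((p2 and p1) implies (p2 and not p2)) implies (Box (p2 and p1) implies Box (p2 and not p2))), 0
3. not (not p1 implies not p3), 0
4. Box ((p2 and p1) implies (p2 and not p2)), 0
5. not (Box (p2 and p1) implies Box (p2 and not p2)), 0
6. not p1, 0
7. p3, 0
8. Box (p2 and p1), 0
9. not Box (p2 and not p2), 0
10. not (p2 and not p2), 1
11. (p2 and p1) implies (p2 and not p2), 1
12. p2 and p1, 1
13. p2, 1
14. p1, 1
15. p2 and not p2, 1
16. not p2, 1
Accessibility: 0R1
Branch closes: p2 and not p2 both at 1.
All branches of the negation close; one closing branch shown above.

Yes, valid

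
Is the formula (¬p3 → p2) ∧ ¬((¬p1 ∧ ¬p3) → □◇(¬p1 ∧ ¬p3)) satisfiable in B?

1. (¬p3 → p2) ∧ ¬((¬p1 ∧ ¬p3) → □◇(¬p1 ∧ ¬p3)), w0
2. ¬p3 → p2, w0   [∧-rule on 1]
3. ¬((¬p1 ∧ ¬p3) → □◇(¬p1 ∧ ¬p3)), w0   [∧-rule on 1]
4. ¬p1 ∧ ¬p3, w0   [¬→-rule on 3]
5. ¬□◇(¬p1 ∧ ¬p3), w0   [¬→-rule on 3]
6. ¬p1, w0   [∧-rule on 4]
7. ¬p3, w0   [∧-rule on 4]
8. p2, w0   [→-rule on 2 (branches; this branch)]
9. ¬◇(¬p1 ∧ ¬p3), w1   [¬□-rule on 5: fresh world w1, w0Rw1]
10. ¬(¬p1 ∧ ¬p3), w0   [¬◇-rule on 9 via w1Rw0]
11. ¬(¬p1 ∧ ¬p3), w1   [¬◇-rule on 9 via w1Rw1]
12. p3, w0   [¬∧-rule on 10 (branches; this branch)]
Accessibility: w0Rw0, w0Rw1, w1Rw0, w1Rw1
Branch closes: p3 and ¬p3 both at w0.
(One branch shown.) All branches close.

Unsatisfiable (every branch closes)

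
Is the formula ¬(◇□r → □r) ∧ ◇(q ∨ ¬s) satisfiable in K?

Yes, satisfiable

1. ¬(◇□r → □r) ∧ ◇(q ∨ ¬s), u
2. ¬(◇□r → □r), u   [∧-rule on 1]
3. ◇(q ∨ ¬s), u   [∧-rule on 1]
4. ◇□r, u   [¬→-rule on 2]
5. ¬□r, u   [¬→-rule on 2]
6. q ∨ ¬s, v   [◇-rule on 3: fresh world v, uRv]
7. ¬s, v   [∨-rule on 6 (branches; this branch)]
8. □r, w   [◇-rule on 4: fresh world w, uRw]
9. ¬r, x   [¬□-rule on 5: fresh world x, uRx]
Accessibility: uRv, uRw, uRx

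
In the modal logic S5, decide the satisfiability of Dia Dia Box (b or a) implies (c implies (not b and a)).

Satisfiable (open branch found)

1. Dia Dia Box (b or a) implies (c implies (not b and a)), w0
2. c implies (not b and a), w0
3. not b and a, w0
4. not b, w0
5. a, w0
Accessibility: w0Rw0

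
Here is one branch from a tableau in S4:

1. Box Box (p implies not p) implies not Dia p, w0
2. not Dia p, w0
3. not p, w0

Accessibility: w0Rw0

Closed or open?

No, open

No atom appears with both signs at the same world.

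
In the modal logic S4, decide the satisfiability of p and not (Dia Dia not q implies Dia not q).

Unsatisfiable (every branch closes)

1. p and not (Dia Dia not q implies Dia not q), u
2. p, u
3. not (Dia Dia not q implies Dia not q), u
4. Dia Dia not q, u
5. not Dia not q, u
6. q, u
7. Dia not q, v
8. q, v
9. not q, w
10. q, w
Accessibility: uRu, uRv, uRw, vRv, vRw, wRw
Branch closes: q and not q both at w.
Every branch closes; the branch above is one of them.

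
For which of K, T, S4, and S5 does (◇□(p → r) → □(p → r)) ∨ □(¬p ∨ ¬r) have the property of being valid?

S5-tableau for the negation ¬((◇□(p → r) → □(p → r)) ∨ □(¬p ∨ ¬r)):
1. ¬((◇□(p → r) → □(p → r)) ∨ □(¬p ∨ ¬r)), w0
2. ¬(◇□(p → r) → □(p → r)), w0
3. ¬□(¬p ∨ ¬r), w0
4. ◇□(p → r), w0
5. ¬□(p → r), w0
6. ¬(¬p ∨ ¬r), w1
7. p, w1
8. r, w1
9. □(p → r), w2
10. p → r, w0
11. p → r, w1
12. p → r, w2
13. r, w0
14. r, w2
15. ¬(p → r), w3
16. p, w3
17. ¬r, w3
18. p → r, w3
19. r, w3
Accessibility: w0Rw0, w0Rw1, w0Rw2, w0Rw3, w1Rw0, w1Rw1, w1Rw2, w1Rw3, w2Rw0, w2Rw1, w2Rw2, w2Rw3, w3Rw0, w3Rw1, w3Rw2, w3Rw3
Branch closes: r and ¬r both at w3.
Every branch closes (one shown): valid in S5.
S4-tableau for the negation ¬((◇□(p → r) → □(p → r)) ∨ □(¬p ∨ ¬r)):
1. ¬((◇□(p → r) → □(p → r)) ∨ □(¬p ∨ ¬r)), w0
2. ¬(◇□(p → r) → □(p → r)), w0
3. ¬□(¬p ∨ ¬r), w0
4. ◇□(p → r), w0
5. ¬□(p → r), w0
6. ¬(¬p ∨ ¬r), w1
7. p, w1
8. r, w1
9. □(p → r), w2
10. p → r, w2
11. r, w2
12. ¬(p → r), w3
13. p, w3
14. ¬r, w3
Accessibility: w0Rw0, w0Rw1, w0Rw2, w0Rw3, w1Rw1, w2Rw2, w3Rw3
Complete open branch: countermodel on an S4-frame, so not valid in S4, nor in K, T (the same frame is also a K-frame and a T-frame).

S5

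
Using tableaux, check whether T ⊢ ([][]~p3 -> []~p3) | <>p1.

Tableau for the negation ~(([][]~p3 -> []~p3) | <>p1):
1. ~(([][]~p3 -> []~p3) | <>p1), u
2. ~([][]~p3 -> []~p3), u
3. ~<>p1, u
4. [][]~p3, u
5. ~[]~p3, u
6. ~p1, u
7. []~p3, u
8. ~p3, u
9. p3, v
10. ~p1, v
11. []~p3, v
12. ~p3, v
Accessibility: uRu, uRv, vRv
Branch closes: p3 and ~p3 both at v.
Every branch of the negation's tableau closes; the branch above is one of them.

Valid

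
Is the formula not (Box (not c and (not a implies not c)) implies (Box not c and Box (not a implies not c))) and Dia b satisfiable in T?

Unsatisfiable

1. not (Box (not c and (not a implies not c)) implies (Box not c and Box (not a implies not c))) and Dia b, 0
2. not (Box (not c and (not a implies not c)) implies (Box not c and Box (not a implies not c))), 0
3. Dia b, 0
4. Box (not c and (not a implies not c)), 0
5. not (Box not c and Box (not a implies not c)), 0
6. not c and (not a implies not c), 0
7. not c, 0
8. not a implies not c, 0
9. not Box (not a implies not c), 0
10. b, 1
11. not c and (not a implies not c), 1
12. not c, 1
13. not a implies not c, 1
14. not (not a implies not c), 2
15. not a, 2
16. c, 2
17. not c and (not a implies not c), 2
18. not c, 2
19. not a implies not c, 2
Accessibility: 0R0, 0R1, 0R2, 1R1, 2R2
Branch closes: c and not c both at 2.
Every branch closes; the branch above is one of them.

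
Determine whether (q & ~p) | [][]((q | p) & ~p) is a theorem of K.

Invalid (countermodel exists)

Tableau for the negation ~((q & ~p) | [][]((q | p) & ~p)):
1. ~((q & ~p) | [][]((q | p) & ~p)), u
2. ~(q & ~p), u   [~|-rule on 1]
3. ~[][]((q | p) & ~p), u   [~|-rule on 1]
4. p, u   [~&-rule on 2 (branches; this branch)]
5. ~[]((q | p) & ~p), v   [~[]-rule on 3: fresh world v, uRv]
6. ~((q | p) & ~p), w   [~[]-rule on 5: fresh world w, vRw]
7. p, w   [~&-rule on 6 (branches; this branch)]
Accessibility: uRv, vRw
The negation has an open branch (countermodel exists).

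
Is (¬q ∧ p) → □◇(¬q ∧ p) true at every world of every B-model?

Tableau for the negation ¬((¬q ∧ p) → □◇(¬q ∧ p)):
1. ¬((¬q ∧ p) → □◇(¬q ∧ p)), u
2. ¬q ∧ p, u   [¬→-rule on 1]
3. ¬□◇(¬q ∧ p), u   [¬→-rule on 1]
4. ¬q, u   [∧-rule on 2]
5. p, u   [∧-rule on 2]
6. ¬◇(¬q ∧ p), v   [¬□-rule on 3: fresh world v, uRv]
7. ¬(¬q ∧ p), u   [¬◇-rule on 6 via vRu]
8. ¬(¬q ∧ p), v   [¬◇-rule on 6 via vRv]
9. ¬p, u   [¬∧-rule on 7 (branches; this branch)]
Accessibility: uRu, uRv, vRu, vRv
Branch closes: p and ¬p both at u.
Every branch of the negation's tableau closes; the branch above is one of them.

Yes, valid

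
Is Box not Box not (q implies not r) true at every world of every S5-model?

Invalid (countermodel exists)

Tableau for the negation not Box not Box not (q implies not r):
1. not Box not Box not (q implies not r), 0
2. Box not (q implies not r), 1
3. not (q implies not r), 0
4. q, 0
5. r, 0
6. not (q implies not r), 1
7. q, 1
8. r, 1
Accessibility: 0R0, 0R1, 1R0, 1R1
The negation has an open branch (countermodel exists).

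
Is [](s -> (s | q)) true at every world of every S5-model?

Valid in S5

Tableau for the negation ~[](s -> (s | q)):
1. ~[](s -> (s | q)), 0
2. ~(s -> (s | q)), 1
3. s, 1
4. ~(s | q), 1
5. ~s, 1
6. ~q, 1
Accessibility: 0R0, 0R1, 1R0, 1R1
Branch closes: s and ~s both at 1.
Every branch of the negation's tableau closes; the branch above is one of them.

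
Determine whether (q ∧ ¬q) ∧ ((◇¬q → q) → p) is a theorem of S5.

Tableau for the negation ¬((q ∧ ¬q) ∧ ((◇¬q → q) → p)):
1. ¬((q ∧ ¬q) ∧ ((◇¬q → q) → p)), u
2. ¬((◇¬q → q) → p), u
3. ◇¬q → q, u
4. ¬p, u
5. q, u
Accessibility: uRu
The negation has an open branch (countermodel exists).

Invalid (countermodel exists)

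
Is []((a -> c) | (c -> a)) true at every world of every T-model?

Tableau for the negation ~[]((a -> c) | (c -> a)):
1. ~[]((a -> c) | (c -> a)), 0
2. ~((a -> c) | (c -> a)), 1
3. ~(a -> c), 1
4. ~(c -> a), 1
5. a, 1
6. ~c, 1
7. c, 1
8. ~a, 1
Accessibility: 0R0, 0R1, 1R1
Branch closes: c and ~c both at 1.
All branches of the negation close; one closing branch shown above.

Valid in T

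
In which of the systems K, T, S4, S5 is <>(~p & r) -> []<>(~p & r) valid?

S5-tableau for the negation ~(<>(~p & r) -> []<>(~p & r)):
1. ~(<>(~p & r) -> []<>(~p & r)), u
2. <>(~p & r), u
3. ~[]<>(~p & r), u
4. ~p & r, v
5. ~p, v
6. r, v
7. ~<>(~p & r), w
8. ~(~p & r), u
9. ~(~p & r), v
10. ~(~p & r), w
11. ~r, u
12. ~r, v
Accessibility: uRu, uRv, uRw, vRu, vRv, vRw, wRu, wRv, wRw
Branch closes: r and ~r both at v.
Every branch closes (one shown): valid in S5.
S4-tableau for the negation ~(<>(~p & r) -> []<>(~p & r)):
1. ~(<>(~p & r) -> []<>(~p & r)), u
2. <>(~p & r), u
3. ~[]<>(~p & r), u
4. ~p & r, v
5. ~p, v
6. r, v
7. ~<>(~p & r), w
8. ~(~p & r), w
9. ~r, w
Accessibility: uRu, uRv, uRw, vRv, wRw
Complete open branch: countermodel on an S4-frame, so not valid in S4, nor in K, T (the same frame is also a K-frame and a T-frame).

S5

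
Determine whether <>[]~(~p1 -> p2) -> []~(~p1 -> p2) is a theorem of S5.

Tableau for the negation ~(<>[]~(~p1 -> p2) -> []~(~p1 -> p2)):
1. ~(<>[]~(~p1 -> p2) -> []~(~p1 -> p2)), u
2. <>[]~(~p1 -> p2), u   [~->-rule on 1]
3. ~[]~(~p1 -> p2), u   [~->-rule on 1]
4. []~(~p1 -> p2), v   [<>-rule on 2: fresh world v, uRv]
5. ~(~p1 -> p2), u   [[]-rule on 4 via vRu]
6. ~p1, u   [~->-rule on 5]
7. ~p2, u   [~->-rule on 5]
8. ~(~p1 -> p2), v   [[]-rule on 4 via vRv]
9. ~p1, v   [~->-rule on 8]
10. ~p2, v   [~->-rule on 8]
11. ~p1 -> p2, w   [~[]-rule on 3: fresh world w, uRw]
12. ~(~p1 -> p2), w   [[]-rule on 4 via vRw]
13. ~p1, w   [~->-rule on 12]
14. ~p2, w   [~->-rule on 12]
15. p2, w   [->-rule on 11 (branches; this branch)]
Accessibility: uRu, uRv, uRw, vRu, vRv, vRw, wRu, wRv, wRw
Branch closes: p2 and ~p2 both at w.
All branches of the negation close; one closing branch shown above.

Valid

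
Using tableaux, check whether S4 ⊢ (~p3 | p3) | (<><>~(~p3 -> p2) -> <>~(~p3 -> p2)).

Tableau for the negation ~((~p3 | p3) | (<><>~(~p3 -> p2) -> <>~(~p3 -> p2))):
1. ~((~p3 | p3) | (<><>~(~p3 -> p2) -> <>~(~p3 -> p2))), u
2. ~(~p3 | p3), u   [~|-rule on 1]
3. ~(<><>~(~p3 -> p2) -> <>~(~p3 -> p2)), u   [~|-rule on 1]
4. p3, u   [~|-rule on 2]
5. ~p3, u   [~|-rule on 2]
Accessibility: uRu
Branch closes: p3 and ~p3 both at u.
Every branch of the negation's tableau closes; the branch above is one of them.

Valid in S4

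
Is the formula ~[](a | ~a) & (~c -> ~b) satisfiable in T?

1. ~[](a | ~a) & (~c -> ~b), w0
2. ~[](a | ~a), w0
3. ~c -> ~b, w0
4. ~b, w0
5. ~(a | ~a), w1
6. ~a, w1
7. a, w1
Accessibility: w0Rw0, w0Rw1, w1Rw1
Branch closes: a and ~a both at w1.
(One branch shown.) All branches close.

Unsatisfiable (every branch closes)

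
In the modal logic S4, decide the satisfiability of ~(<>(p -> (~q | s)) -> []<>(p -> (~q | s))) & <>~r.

1. ~(<>(p -> (~q | s)) -> []<>(p -> (~q | s))) & <>~r, 0
2. ~(<>(p -> (~q | s)) -> []<>(p -> (~q | s))), 0
3. <>~r, 0
4. <>(p -> (~q | s)), 0
5. ~[]<>(p -> (~q | s)), 0
6. ~r, 1
7. p -> (~q | s), 2
8. ~q | s, 2
9. s, 2
10. ~<>(p -> (~q | s)), 3
11. ~(p -> (~q | s)), 3
12. p, 3
13. ~(~q | s), 3
14. q, 3
15. ~s, 3
Accessibility: 0R0, 0R1, 0R2, 0R3, 1R1, 2R2, 3R3

Yes, satisfiable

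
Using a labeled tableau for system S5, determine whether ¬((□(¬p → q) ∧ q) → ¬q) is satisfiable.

Satisfiable

1. ¬((□(¬p → q) ∧ q) → ¬q), 0
2. □(¬p → q) ∧ q, 0   [¬→-rule on 1]
3. q, 0   [¬→-rule on 1]
4. □(¬p → q), 0   [∧-rule on 2]
5. ¬p → q, 0   [□-rule on 4 via 0R0]
Accessibility: 0R0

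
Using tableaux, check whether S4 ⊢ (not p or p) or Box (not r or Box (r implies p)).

Valid

Tableau for the negation not ((not p or p) or Box (not r or Box (r implies p))):
1. not ((not p or p) or Box (not r or Box (r implies p))), u
2. not (not p or p), u   [neg-or-rule on 1]
3. not Box (not r or Box (r implies p)), u   [neg-or-rule on 1]
4. p, u   [neg-or-rule on 2]
5. not p, u   [neg-or-rule on 2]
Accessibility: uRu
Branch closes: p and not p both at u.
Every branch of the negation's tableau closes; the branch above is one of them.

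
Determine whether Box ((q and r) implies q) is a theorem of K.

Valid in K

Tableau for the negation not Box ((q and r) implies q):
1. not Box ((q and r) implies q), w0
2. not ((q and r) implies q), w1
3. q and r, w1
4. not q, w1
5. q, w1
6. r, w1
Accessibility: w0Rw1
Branch closes: q and not q both at w1.
Every branch of the negation's tableau closes; the branch above is one of them.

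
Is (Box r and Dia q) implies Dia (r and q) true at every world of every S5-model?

Valid in S5

Tableau for the negation not ((Box r and Dia q) implies Dia (r and q)):
1. not ((Box r and Dia q) implies Dia (r and q)), w0
2. Box r and Dia q, w0
3. not Dia (r and q), w0
4. Box r, w0
5. Dia q, w0
6. not (r and q), w0
7. r, w0
8. not q, w0
9. q, w1
10. not (r and q), w1
11. r, w1
12. not q, w1
Accessibility: w0Rw0, w0Rw1, w1Rw0, w1Rw1
Branch closes: q and not q both at w1.
All branches of the negation close; one closing branch shown above.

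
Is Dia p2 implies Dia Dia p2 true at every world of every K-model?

Tableau for the negation not (Dia p2 implies Dia Dia p2):
1. not (Dia p2 implies Dia Dia p2), w0
2. Dia p2, w0
3. not Dia Dia p2, w0
4. p2, w1
5. not Dia p2, w1
Accessibility: w0Rw1
The negation has an open branch (countermodel exists).

Not valid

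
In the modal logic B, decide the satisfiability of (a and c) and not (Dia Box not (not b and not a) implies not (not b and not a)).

Unsatisfiable (every branch closes)

1. (a and c) and not (Dia Box not (not b and not a) implies not (not b and not a)), w0
2. a and c, w0
3. not (Dia Box not (not b and not a) implies not (not b and not a)), w0
4. a, w0
5. c, w0
6. Dia Box not (not b and not a), w0
7. not b and not a, w0
8. not b, w0
9. not a, w0
Accessibility: w0Rw0
Branch closes: a and not a both at w0.
Every branch closes; the branch above is one of them.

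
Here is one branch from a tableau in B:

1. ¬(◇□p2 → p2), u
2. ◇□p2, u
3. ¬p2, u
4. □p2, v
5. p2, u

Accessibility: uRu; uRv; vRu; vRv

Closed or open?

Yes, closed

Both p2 and ¬p2 appear at u.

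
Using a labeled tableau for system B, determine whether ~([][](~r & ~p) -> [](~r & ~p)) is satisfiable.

Unsatisfiable (every branch closes)

1. ~([][](~r & ~p) -> [](~r & ~p)), 0
2. [][](~r & ~p), 0
3. ~[](~r & ~p), 0
4. [](~r & ~p), 0
5. ~r & ~p, 0
6. ~r, 0
7. ~p, 0
8. ~(~r & ~p), 1
9. [](~r & ~p), 1
10. ~r & ~p, 1
11. ~r, 1
12. ~p, 1
13. p, 1
Accessibility: 0R0, 0R1, 1R0, 1R1
Branch closes: p and ~p both at 1.
All branches of the tableau close; one closing branch shown above.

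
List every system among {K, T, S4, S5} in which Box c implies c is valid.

T-tableau for the negation not (Box c implies c):
1. not (Box c implies c), w0
2. Box c, w0
3. not c, w0
4. c, w0
Accessibility: w0Rw0
Branch closes: c and not c both at w0.
Every branch closes (one shown): valid in T, hence also in S4, S5 (every theorem of T is a theorem of S4 and S5).
K-tableau for the negation not (Box c implies c):
1. not (Box c implies c), w0
2. Box c, w0
3. not c, w0
Complete open branch: countermodel on a K-frame, so not valid in K.

T, S4, S5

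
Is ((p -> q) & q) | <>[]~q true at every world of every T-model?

Tableau for the negation ~(((p -> q) & q) | <>[]~q):
1. ~(((p -> q) & q) | <>[]~q), 0
2. ~((p -> q) & q), 0
3. ~<>[]~q, 0
4. ~[]~q, 0
5. ~q, 0
6. q, 1
7. ~[]~q, 1
8. q, 2
Accessibility: 0R0, 0R1, 1R1, 1R2, 2R2
The negation has an open branch (countermodel exists).

Invalid (countermodel exists)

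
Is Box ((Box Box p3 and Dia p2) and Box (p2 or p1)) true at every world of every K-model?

No, not valid

Tableau for the negation not Box ((Box Box p3 and Dia p2) and Box (p2 or p1)):
1. not Box ((Box Box p3 and Dia p2) and Box (p2 or p1)), w0
2. not ((Box Box p3 and Dia p2) and Box (p2 or p1)), w1   [neg-Box-rule on 1: fresh world w1, w0Rw1]
3. not Box (p2 or p1), w1   [neg-and-rule on 2 (branches; this branch)]
4. not (p2 or p1), w2   [neg-Box-rule on 3: fresh world w2, w1Rw2]
5. not p2, w2   [neg-or-rule on 4]
6. not p1, w2   [neg-or-rule on 4]
Accessibility: w0Rw1, w1Rw2
The negation has an open branch (countermodel exists).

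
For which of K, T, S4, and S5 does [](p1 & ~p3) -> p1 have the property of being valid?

T, S4, S5

K-tableau for the negation ~([](p1 & ~p3) -> p1):
1. ~([](p1 & ~p3) -> p1), 0
2. [](p1 & ~p3), 0
3. ~p1, 0
Complete open branch: countermodel on a K-frame, so not valid in K.
T-tableau for the negation ~([](p1 & ~p3) -> p1):
1. ~([](p1 & ~p3) -> p1), 0
2. [](p1 & ~p3), 0
3. ~p1, 0
4. p1 & ~p3, 0
5. p1, 0
6. ~p3, 0
Accessibility: 0R0
Branch closes: p1 and ~p1 both at 0.
Every branch closes (one shown): valid in T, hence also in S4, S5 (every theorem of T is a theorem of S4 and S5).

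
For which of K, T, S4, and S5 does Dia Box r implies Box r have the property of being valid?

S4-tableau for the negation not (Dia Box r implies Box r):
1. not (Dia Box r implies Box r), 0
2. Dia Box r, 0
3. not Box r, 0
4. Box r, 1
5. r, 1
6. not r, 2
Accessibility: 0R0, 0R1, 0R2, 1R1, 2R2
Complete open branch: countermodel on an S4-frame, so not valid in S4, nor in K, T (the same frame is also a K-frame and a T-frame).
S5-tableau for the negation not (Dia Box r implies Box r):
1. not (Dia Box r implies Box r), 0
2. Dia Box r, 0
3. not Box r, 0
4. Box r, 1
5. r, 0
6. r, 1
7. not r, 2
8. r, 2
Accessibility: 0R0, 0R1, 0R2, 1R0, 1R1, 1R2, 2R0, 2R1, 2R2
Branch closes: r and not r both at 2.
Every branch closes (one shown): valid in S5.

S5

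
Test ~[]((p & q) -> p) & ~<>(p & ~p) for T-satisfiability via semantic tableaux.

1. ~[]((p & q) -> p) & ~<>(p & ~p), 0
2. ~[]((p & q) -> p), 0   [&-rule on 1]
3. ~<>(p & ~p), 0   [&-rule on 1]
4. ~(p & ~p), 0   [~<>-rule on 3 via 0R0]
5. p, 0   [~&-rule on 4 (branches; this branch)]
6. ~((p & q) -> p), 1   [~[]-rule on 2: fresh world 1, 0R1]
7. p & q, 1   [~->-rule on 6]
8. ~p, 1   [~->-rule on 6]
9. p, 1   [&-rule on 7]
10. q, 1   [&-rule on 7]
Accessibility: 0R0, 0R1, 1R1
Branch closes: p and ~p both at 1.
All branches of the tableau close; one closing branch shown above.

Unsatisfiable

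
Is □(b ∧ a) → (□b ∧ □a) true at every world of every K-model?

Tableau for the negation ¬(□(b ∧ a) → (□b ∧ □a)):
1. ¬(□(b ∧ a) → (□b ∧ □a)), 0
2. □(b ∧ a), 0   [¬→-rule on 1]
3. ¬(□b ∧ □a), 0   [¬→-rule on 1]
4. ¬□a, 0   [¬∧-rule on 3 (branches; this branch)]
5. ¬a, 1   [¬□-rule on 4: fresh world 1, 0R1]
6. b ∧ a, 1   [□-rule on 2 via 0R1]
7. b, 1   [∧-rule on 6]
8. a, 1   [∧-rule on 6]
Accessibility: 0R1
Branch closes: a and ¬a both at 1.
Every branch of the negation's tableau closes; the branch above is one of them.

Valid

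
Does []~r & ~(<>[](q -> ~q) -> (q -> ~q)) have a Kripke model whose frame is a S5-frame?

Unsatisfiable

1. []~r & ~(<>[](q -> ~q) -> (q -> ~q)), w0
2. []~r, w0
3. ~(<>[](q -> ~q) -> (q -> ~q)), w0
4. <>[](q -> ~q), w0
5. ~(q -> ~q), w0
6. q, w0
7. ~r, w0
8. [](q -> ~q), w1
9. ~r, w1
10. q -> ~q, w0
11. q -> ~q, w1
12. ~q, w0
Accessibility: w0Rw0, w0Rw1, w1Rw0, w1Rw1
Branch closes: q and ~q both at w0.
All branches of the tableau close; one closing branch shown above.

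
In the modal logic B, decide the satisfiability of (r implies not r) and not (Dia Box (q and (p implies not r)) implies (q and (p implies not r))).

Unsatisfiable (every branch closes)

1. (r implies not r) and not (Dia Box (q and (p implies not r)) implies (q and (p implies not r))), 0
2. r implies not r, 0
3. not (Dia Box (q and (p implies not r)) implies (q and (p implies not r))), 0
4. Dia Box (q and (p implies not r)), 0
5. not (q and (p implies not r)), 0
6. not r, 0
7. not q, 0
8. Box (q and (p implies not r)), 1
9. q and (p implies not r), 0
10. q, 0
11. p implies not r, 0
Accessibility: 0R0, 0R1, 1R0, 1R1
Branch closes: q and not q both at 0.
Every branch closes; the branch above is one of them.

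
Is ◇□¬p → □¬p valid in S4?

Invalid (countermodel exists)

Tableau for the negation ¬(◇□¬p → □¬p):
1. ¬(◇□¬p → □¬p), 0
2. ◇□¬p, 0   [¬→-rule on 1]
3. ¬□¬p, 0   [¬→-rule on 1]
4. □¬p, 1   [◇-rule on 2: fresh world 1, 0R1]
5. ¬p, 1   [□-rule on 4 via 1R1]
6. p, 2   [¬□-rule on 3: fresh world 2, 0R2]
Accessibility: 0R0, 0R1, 0R2, 1R1, 2R2
The negation has an open branch (countermodel exists).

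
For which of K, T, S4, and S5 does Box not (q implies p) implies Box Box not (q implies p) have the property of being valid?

S4, S5

S4-tableau for the negation not (Box not (q implies p) implies Box Box not (q implies p)):
1. not (Box not (q implies p) implies Box Box not (q implies p)), w0
2. Box not (q implies p), w0   [neg-implies-rule on 1]
3. not Box Box not (q implies p), w0   [neg-implies-rule on 1]
4. not (q implies p), w0   [Box-rule on 2 via w0Rw0]
5. q, w0   [neg-implies-rule on 4]
6. not p, w0   [neg-implies-rule on 4]
7. not Box not (q implies p), w1   [neg-Box-rule on 3: fresh world w1, w0Rw1]
8. not (q implies p), w1   [Box-rule on 2 via w0Rw1]
9. q, w1   [neg-implies-rule on 8]
10. not p, w1   [neg-implies-rule on 8]
11. q implies p, w2   [neg-Box-rule on 7: fresh world w2, w1Rw2]
12. not (q implies p), w2   [Box-rule on 2 via w0Rw2]
13. q, w2   [neg-implies-rule on 12]
14. not p, w2   [neg-implies-rule on 12]
15. p, w2   [implies-rule on 11 (branches; this branch)]
Accessibility: w0Rw0, w0Rw1, w0Rw2, w1Rw1, w1Rw2, w2Rw2
Branch closes: p and not p both at w2.
Every branch closes (one shown): valid in S4, hence also in S5 (every theorem of S4 is a theorem of S5).
T-tableau for the negation not (Box not (q implies p) implies Box Box not (q implies p)):
1. not (Box not (q implies p) implies Box Box not (q implies p)), w0
2. Box not (q implies p), w0   [neg-implies-rule on 1]
3. not Box Box not (q implies p), w0   [neg-implies-rule on 1]
4. not (q implies p), w0   [Box-rule on 2 via w0Rw0]
5. q, w0   [neg-implies-rule on 4]
6. not p, w0   [neg-implies-rule on 4]
7. not Box not (q implies p), w1   [neg-Box-rule on 3: fresh world w1, w0Rw1]
8. not (q implies p), w1   [Box-rule on 2 via w0Rw1]
9. q, w1   [neg-implies-rule on 8]
10. not p, w1   [neg-implies-rule on 8]
11. q implies p, w2   [neg-Box-rule on 7: fresh world w2, w1Rw2]
12. p, w2   [implies-rule on 11 (branches; this branch)]
Accessibility: w0Rw0, w0Rw1, w1Rw1, w1Rw2, w2Rw2
Complete open branch: countermodel on a T-frame, so not valid in T, nor in K (the same frame is also a K-frame).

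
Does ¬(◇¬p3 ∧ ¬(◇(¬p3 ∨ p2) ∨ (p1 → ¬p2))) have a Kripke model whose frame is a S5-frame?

Yes, satisfiable

1. ¬(◇¬p3 ∧ ¬(◇(¬p3 ∨ p2) ∨ (p1 → ¬p2))), w0
2. ◇(¬p3 ∨ p2) ∨ (p1 → ¬p2), w0
3. p1 → ¬p2, w0
4. ¬p2, w0
Accessibility: w0Rw0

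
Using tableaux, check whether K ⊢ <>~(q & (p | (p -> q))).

Tableau for the negation ~<>~(q & (p | (p -> q))):
1. ~<>~(q & (p | (p -> q))), 0
The negation has an open branch (countermodel exists).

Not valid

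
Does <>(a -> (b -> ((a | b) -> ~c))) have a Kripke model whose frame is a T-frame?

1. <>(a -> (b -> ((a | b) -> ~c))), w0
2. a -> (b -> ((a | b) -> ~c)), w1   [<>-rule on 1: fresh world w1, w0Rw1]
3. b -> ((a | b) -> ~c), w1   [->-rule on 2 (branches; this branch)]
4. (a | b) -> ~c, w1   [->-rule on 3 (branches; this branch)]
5. ~c, w1   [->-rule on 4 (branches; this branch)]
Accessibility: w0Rw0, w0Rw1, w1Rw1

Yes, satisfiable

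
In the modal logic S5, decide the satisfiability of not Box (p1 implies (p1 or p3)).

1. not Box (p1 implies (p1 or p3)), u
2. not (p1 implies (p1 or p3)), v
3. p1, v
4. not (p1 or p3), v
5. not p1, v
6. not p3, v
Accessibility: uRu, uRv, vRu, vRv
Branch closes: p1 and not p1 both at v.
(One branch shown.) All branches close.

Unsatisfiable (every branch closes)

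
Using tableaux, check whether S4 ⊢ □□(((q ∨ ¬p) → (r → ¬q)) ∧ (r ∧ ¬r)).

Tableau for the negation ¬□□(((q ∨ ¬p) → (r → ¬q)) ∧ (r ∧ ¬r)):
1. ¬□□(((q ∨ ¬p) → (r → ¬q)) ∧ (r ∧ ¬r)), u
2. ¬□(((q ∨ ¬p) → (r → ¬q)) ∧ (r ∧ ¬r)), v   [¬□-rule on 1: fresh world v, uRv]
3. ¬(((q ∨ ¬p) → (r → ¬q)) ∧ (r ∧ ¬r)), w   [¬□-rule on 2: fresh world w, vRw]
4. ¬(r ∧ ¬r), w   [¬∧-rule on 3 (branches; this branch)]
5. r, w   [¬∧-rule on 4 (branches; this branch)]
Accessibility: uRu, uRv, uRw, vRv, vRw, wRw
The negation has an open branch (countermodel exists).

Not valid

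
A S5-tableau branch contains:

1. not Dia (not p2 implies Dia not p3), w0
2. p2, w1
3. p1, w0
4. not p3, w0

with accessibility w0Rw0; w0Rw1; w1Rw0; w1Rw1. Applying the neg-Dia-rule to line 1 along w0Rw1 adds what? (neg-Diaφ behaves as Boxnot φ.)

neg-Diaφ behaves as Boxnot φ: propagate the negated body to each accessible world.

not (not p2 implies Dia not p3), w1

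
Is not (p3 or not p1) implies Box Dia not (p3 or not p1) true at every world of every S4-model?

Tableau for the negation not (not (p3 or not p1) implies Box Dia not (p3 or not p1)):
1. not (not (p3 or not p1) implies Box Dia not (p3 or not p1)), 0
2. not (p3 or not p1), 0
3. not Box Dia not (p3 or not p1), 0
4. not p3, 0
5. p1, 0
6. not Dia not (p3 or not p1), 1
7. p3 or not p1, 1
8. not p1, 1
Accessibility: 0R0, 0R1, 1R1
The negation has an open branch (countermodel exists).

Not valid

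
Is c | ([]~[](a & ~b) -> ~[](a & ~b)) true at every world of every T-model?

Valid in T

Tableau for the negation ~(c | ([]~[](a & ~b) -> ~[](a & ~b))):
1. ~(c | ([]~[](a & ~b) -> ~[](a & ~b))), w0
2. ~c, w0
3. ~([]~[](a & ~b) -> ~[](a & ~b)), w0
4. []~[](a & ~b), w0
5. [](a & ~b), w0
6. ~[](a & ~b), w0
7. a & ~b, w0
8. a, w0
9. ~b, w0
10. ~(a & ~b), w1
11. ~[](a & ~b), w1
12. a & ~b, w1
13. a, w1
14. ~b, w1
15. b, w1
Accessibility: w0Rw0, w0Rw1, w1Rw1
Branch closes: b and ~b both at w1.
All branches of the negation close; one closing branch shown above.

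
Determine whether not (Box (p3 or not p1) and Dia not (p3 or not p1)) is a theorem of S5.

Tableau for the negation Box (p3 or not p1) and Dia not (p3 or not p1):
1. Box (p3 or not p1) and Dia not (p3 or not p1), 0
2. Box (p3 or not p1), 0
3. Dia not (p3 or not p1), 0
4. p3 or not p1, 0
5. not p1, 0
6. not (p3 or not p1), 1
7. not p3, 1
8. p1, 1
9. p3 or not p1, 1
10. not p1, 1
Accessibility: 0R0, 0R1, 1R0, 1R1
Branch closes: p1 and not p1 both at 1.
Every branch of the negation's tableau closes; the branch above is one of them.

Yes, valid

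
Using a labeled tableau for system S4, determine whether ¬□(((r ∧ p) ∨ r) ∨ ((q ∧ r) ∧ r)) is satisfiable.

1. ¬□(((r ∧ p) ∨ r) ∨ ((q ∧ r) ∧ r)), w0
2. ¬(((r ∧ p) ∨ r) ∨ ((q ∧ r) ∧ r)), w1   [¬□-rule on 1: fresh world w1, w0Rw1]
3. ¬((r ∧ p) ∨ r), w1   [¬∨-rule on 2]
4. ¬((q ∧ r) ∧ r), w1   [¬∨-rule on 2]
5. ¬(r ∧ p), w1   [¬∨-rule on 3]
6. ¬r, w1   [¬∨-rule on 3]
7. ¬p, w1   [¬∧-rule on 5 (branches; this branch)]
Accessibility: w0Rw0, w0Rw1, w1Rw1

Yes, satisfiable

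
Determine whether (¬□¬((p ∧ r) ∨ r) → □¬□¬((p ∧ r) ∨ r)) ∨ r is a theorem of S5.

Valid

Tableau for the negation ¬((¬□¬((p ∧ r) ∨ r) → □¬□¬((p ∧ r) ∨ r)) ∨ r):
1. ¬((¬□¬((p ∧ r) ∨ r) → □¬□¬((p ∧ r) ∨ r)) ∨ r), 0
2. ¬(¬□¬((p ∧ r) ∨ r) → □¬□¬((p ∧ r) ∨ r)), 0   [¬∨-rule on 1]
3. ¬r, 0   [¬∨-rule on 1]
4. ¬□¬((p ∧ r) ∨ r), 0   [¬→-rule on 2]
5. ¬□¬□¬((p ∧ r) ∨ r), 0   [¬→-rule on 2]
6. (p ∧ r) ∨ r, 1   [¬□-rule on 4: fresh world 1, 0R1]
7. p ∧ r, 1   [∨-rule on 6 (branches; this branch)]
8. p, 1   [∧-rule on 7]
9. r, 1   [∧-rule on 7]
10. □¬((p ∧ r) ∨ r), 2   [¬□-rule on 5: fresh world 2, 0R2]
11. ¬((p ∧ r) ∨ r), 0   [□-rule on 10 via 2R0]
12. ¬(p ∧ r), 0   [¬∨-rule on 11]
13. ¬((p ∧ r) ∨ r), 1   [□-rule on 10 via 2R1]
14. ¬(p ∧ r), 1   [¬∨-rule on 13]
15. ¬r, 1   [¬∨-rule on 13]
Accessibility: 0R0, 0R1, 0R2, 1R0, 1R1, 1R2, 2R0, 2R1, 2R2
Branch closes: r and ¬r both at 1.
Every branch of the negation's tableau closes; the branch above is one of them.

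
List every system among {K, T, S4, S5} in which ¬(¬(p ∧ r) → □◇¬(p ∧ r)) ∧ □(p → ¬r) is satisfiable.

K-tableau for the formula:
1. ¬(¬(p ∧ r) → □◇¬(p ∧ r)) ∧ □(p → ¬r), w0
2. ¬(¬(p ∧ r) → □◇¬(p ∧ r)), w0   [∧-rule on 1]
3. □(p → ¬r), w0   [∧-rule on 1]
4. ¬(p ∧ r), w0   [¬→-rule on 2]
5. ¬□◇¬(p ∧ r), w0   [¬→-rule on 2]
6. ¬r, w0   [¬∧-rule on 4 (branches; this branch)]
7. ¬◇¬(p ∧ r), w1   [¬□-rule on 5: fresh world w1, w0Rw1]
8. p → ¬r, w1   [□-rule on 3 via w0Rw1]
9. ¬r, w1   [→-rule on 8 (branches; this branch)]
Accessibility: w0Rw1
Complete open branch: satisfiable in K.
T-tableau for the formula:
1. ¬(¬(p ∧ r) → □◇¬(p ∧ r)) ∧ □(p → ¬r), w0
2. ¬(¬(p ∧ r) → □◇¬(p ∧ r)), w0   [∧-rule on 1]
3. □(p → ¬r), w0   [∧-rule on 1]
4. ¬(p ∧ r), w0   [¬→-rule on 2]
5. ¬□◇¬(p ∧ r), w0   [¬→-rule on 2]
6. p → ¬r, w0   [□-rule on 3 via w0Rw0]
7. ¬r, w0   [¬∧-rule on 4 (branches; this branch)]
8. ¬◇¬(p ∧ r), w1   [¬□-rule on 5: fresh world w1, w0Rw1]
9. p → ¬r, w1   [□-rule on 3 via w0Rw1]
10. p ∧ r, w1   [¬◇-rule on 8 via w1Rw1]
11. p, w1   [∧-rule on 10]
12. r, w1   [∧-rule on 10]
13. ¬r, w1   [→-rule on 9 (branches; this branch)]
Accessibility: w0Rw0, w0Rw1, w1Rw1
Branch closes: r and ¬r both at w1.
Every branch closes (one shown): unsatisfiable in T, hence also in S4, S5 (every S4/S5-frame is a T-frame).

K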